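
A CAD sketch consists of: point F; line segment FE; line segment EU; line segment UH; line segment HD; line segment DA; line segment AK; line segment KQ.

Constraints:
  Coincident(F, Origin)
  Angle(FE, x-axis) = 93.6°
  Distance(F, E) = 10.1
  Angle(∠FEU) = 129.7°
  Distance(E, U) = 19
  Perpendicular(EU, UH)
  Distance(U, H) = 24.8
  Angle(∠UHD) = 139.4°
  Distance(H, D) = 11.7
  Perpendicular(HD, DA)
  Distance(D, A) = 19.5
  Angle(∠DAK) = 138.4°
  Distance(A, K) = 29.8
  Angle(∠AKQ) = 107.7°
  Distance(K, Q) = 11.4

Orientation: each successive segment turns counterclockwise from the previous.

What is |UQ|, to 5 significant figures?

21.029

F is at the origin; FE runs at 93.6° with length 10.1, so E = (-0.63418, 10.080). ∠FEU = 129.7° gives EU at 143.90° from the x-axis; with |EU| = 19.0, U = (-15.986, 21.275). The perpendicularity gives UH at right angles to EU, so UH runs at -126.10°; with |UH| = 24.8, H = (-30.598, 1.2367). ∠UHD = 139.4° gives HD at -85.500° from the x-axis; with |HD| = 11.7, D = (-29.680, -10.427). The perpendicularity gives DA at right angles to HD, so DA runs at 4.5000°; with |DA| = 19.5, A = (-10.240, -8.8973). ∠DAK = 138.4° gives AK at 46.100° from the x-axis; with |AK| = 29.8, K = (10.423, 12.575). ∠AKQ = 107.7° gives KQ at 118.40° from the x-axis; with |KQ| = 11.4, Q = (5.0011, 22.603). Then |UQ| = |Q − U| = 21.029.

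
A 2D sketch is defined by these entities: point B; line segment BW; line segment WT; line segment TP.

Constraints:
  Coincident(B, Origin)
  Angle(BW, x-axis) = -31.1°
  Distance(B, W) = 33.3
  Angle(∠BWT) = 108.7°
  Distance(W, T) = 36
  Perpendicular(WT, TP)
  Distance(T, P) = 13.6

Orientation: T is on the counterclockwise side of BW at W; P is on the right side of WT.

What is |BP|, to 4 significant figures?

64.93

B is at the origin; BW runs at -31.1° with length 33.3, so W = 33.3·(cos -31.1°, sin -31.1°) = (28.51, -17.20). ∠BWT = 108.7°, so WT runs at -31.1° + (180° − 108.7°) = 40.20° from the x-axis; with |WT| = 36.0, T = W + 36.0·(cos 40.20°, sin 40.20°) = (56.01, 6.036). The perpendicularity gives TP at right angles to WT; with |TP| = 13.6 on the right of WT, P = T + 13.6·(0.6455, -0.7638) = (64.79, -4.352). Then |BP| = |P − B| = 64.93.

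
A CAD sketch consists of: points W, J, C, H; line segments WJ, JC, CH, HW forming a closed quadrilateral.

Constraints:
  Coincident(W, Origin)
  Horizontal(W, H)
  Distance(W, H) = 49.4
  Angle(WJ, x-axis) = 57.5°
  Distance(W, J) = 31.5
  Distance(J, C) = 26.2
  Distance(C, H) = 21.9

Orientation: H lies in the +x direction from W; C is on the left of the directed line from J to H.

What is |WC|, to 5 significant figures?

47.286

Checks: W = (0.00, 0.00) ✓; |JC| = 26.20 ✓; |CH| = 21.90 ✓.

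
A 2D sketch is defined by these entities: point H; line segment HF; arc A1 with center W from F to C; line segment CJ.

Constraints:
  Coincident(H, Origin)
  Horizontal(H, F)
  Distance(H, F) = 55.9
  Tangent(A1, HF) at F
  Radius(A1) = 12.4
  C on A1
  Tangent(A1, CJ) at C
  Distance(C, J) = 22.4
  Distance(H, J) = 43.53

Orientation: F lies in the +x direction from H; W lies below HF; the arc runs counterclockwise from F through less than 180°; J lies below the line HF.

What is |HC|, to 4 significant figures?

45.40

Checks: H = (0.00, 0.00) ✓; |WC| = 12.40 ✓; ∠(WC, CJ) = 90.00° ✓; |CJ| = 22.40 ✓; |HJ| = 43.53 ✓.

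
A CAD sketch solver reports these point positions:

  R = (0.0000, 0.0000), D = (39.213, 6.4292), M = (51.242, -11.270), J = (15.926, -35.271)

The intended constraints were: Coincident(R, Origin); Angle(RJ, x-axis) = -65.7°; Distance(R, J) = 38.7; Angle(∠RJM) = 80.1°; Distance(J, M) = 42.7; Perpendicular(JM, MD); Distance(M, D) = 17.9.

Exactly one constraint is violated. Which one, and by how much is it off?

Distance(M, D) = 17.9 — off by 3.50.

R = (0.00, 0.00) ✓; RJ at -65.70° ✓; |RJ| = 38.70 ✓; ∠RJM = 80.10° ✓; |JM| = 42.70 ✓; ∠(JM, MD) = 90.00° ✓; |MD| = 21.40 ✗.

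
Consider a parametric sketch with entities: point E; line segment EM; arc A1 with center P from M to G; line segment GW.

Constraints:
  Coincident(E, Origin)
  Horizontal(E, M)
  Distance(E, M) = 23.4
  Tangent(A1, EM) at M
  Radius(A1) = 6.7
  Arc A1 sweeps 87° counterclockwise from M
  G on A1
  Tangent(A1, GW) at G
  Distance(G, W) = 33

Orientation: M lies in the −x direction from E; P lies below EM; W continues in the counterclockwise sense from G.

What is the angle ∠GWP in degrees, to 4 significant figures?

11.48°

On A1, M sits at bearing 90° from P; an 87° counterclockwise sweep puts G at bearing 177°, so G = P + 6.7·(cos 177°, sin 177°) = (-30.09, -6.349). The tangent condition forces PG to be normal to GW, so GW runs along (−sin 177°, cos 177°); with |GW| = 33.0, W = (-31.82, -39.30). Then cos ∠GWP = WG·WP / (|WG||WP|), giving 11.48°.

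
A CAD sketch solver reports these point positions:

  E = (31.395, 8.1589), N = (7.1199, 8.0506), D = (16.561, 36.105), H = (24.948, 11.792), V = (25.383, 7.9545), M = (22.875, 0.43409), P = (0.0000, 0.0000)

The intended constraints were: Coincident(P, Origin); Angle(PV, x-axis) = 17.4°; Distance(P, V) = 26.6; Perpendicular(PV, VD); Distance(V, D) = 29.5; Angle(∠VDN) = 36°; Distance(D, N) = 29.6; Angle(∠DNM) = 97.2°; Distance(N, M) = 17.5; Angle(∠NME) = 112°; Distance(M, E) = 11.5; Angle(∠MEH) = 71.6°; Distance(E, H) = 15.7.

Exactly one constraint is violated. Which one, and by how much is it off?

Distance(E, H) = 15.7 — off by 8.30.

P = (0.00, 0.00) ✓; PV at 17.40° ✓; |PV| = 26.60 ✓; ∠(PV, VD) = 90.00° ✓; |VD| = 29.50 ✓; ∠VDN = 36.00° ✓; |DN| = 29.60 ✓; ∠DNM = 97.20° ✓; |NM| = 17.50 ✓; ∠NME = 112.0° ✓; |ME| = 11.50 ✓; ∠MEH = 71.60° ✓; |EH| = 7.400 ✗.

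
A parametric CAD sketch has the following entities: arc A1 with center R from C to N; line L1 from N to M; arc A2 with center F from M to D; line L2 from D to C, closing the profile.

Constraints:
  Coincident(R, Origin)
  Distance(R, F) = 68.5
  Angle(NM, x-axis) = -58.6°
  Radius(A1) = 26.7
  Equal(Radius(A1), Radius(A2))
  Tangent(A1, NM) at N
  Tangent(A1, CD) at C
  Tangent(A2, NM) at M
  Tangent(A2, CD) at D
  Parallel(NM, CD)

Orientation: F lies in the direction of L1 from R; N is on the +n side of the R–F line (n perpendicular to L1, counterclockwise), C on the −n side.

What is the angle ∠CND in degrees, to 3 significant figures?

52.1°

The slot axis is L1's direction at -58.6°, so u = (cos -58.6°, sin -58.6°) = (0.521, -0.854) and n = (−sin -58.6°, cos -58.6°) = (0.854, 0.521). R is at the origin and F lies 68.5 along u from R, so F = 68.5·u = (35.7, -58.5). Tangency of A1 to both parallel lines with radius 26.7 puts N and C at R ± 26.7·n: N = (22.8, 13.9), C = (-22.8, -13.9). Equal radii place M and D the same way about F: M = F + 26.7·n = (58.5, -44.6), D = F − 26.7·n = (12.9, -72.4). Then cos ∠CND = NC·ND / (|NC||ND|), giving 52.1°.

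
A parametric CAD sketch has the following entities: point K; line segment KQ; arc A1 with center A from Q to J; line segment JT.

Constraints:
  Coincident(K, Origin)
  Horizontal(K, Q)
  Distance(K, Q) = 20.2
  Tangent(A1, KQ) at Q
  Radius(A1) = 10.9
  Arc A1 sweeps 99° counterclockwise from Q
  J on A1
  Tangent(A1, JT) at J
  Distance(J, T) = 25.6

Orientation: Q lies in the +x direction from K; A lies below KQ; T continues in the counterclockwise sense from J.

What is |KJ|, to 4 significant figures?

15.74

K is at the origin; KQ is horizontal with |KQ| = 20.2 and Q on the +x side, so Q = (20.20, 0.000). A1 meets KQ tangentially, so AQ is at right angles to KQ, so A = Q + (0, -10.9) = (20.20, -10.90). On A1, Q sits at bearing 90° from A; a 99° counterclockwise sweep puts J at bearing 189°, so J = A + 10.9·(cos 189°, sin 189°) = (9.434, -12.61). Then |KJ| = |J − K| = 15.74.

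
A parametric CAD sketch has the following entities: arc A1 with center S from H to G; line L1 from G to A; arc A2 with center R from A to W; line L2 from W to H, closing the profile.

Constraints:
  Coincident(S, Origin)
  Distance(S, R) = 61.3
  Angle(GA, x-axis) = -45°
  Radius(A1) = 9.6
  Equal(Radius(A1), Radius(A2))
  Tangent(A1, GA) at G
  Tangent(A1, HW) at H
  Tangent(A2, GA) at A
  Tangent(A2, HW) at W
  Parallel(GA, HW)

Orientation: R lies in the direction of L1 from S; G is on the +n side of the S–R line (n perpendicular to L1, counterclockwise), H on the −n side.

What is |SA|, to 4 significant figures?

62.05

Tangency of A1 to both parallel lines with radius 9.6 puts G and H at S ± 9.6·n: G = (6.788, 6.788), H = (-6.788, -6.788). Equal radii place A and W the same way about R: A = R + 9.6·n = (50.13, -36.56), W = R − 9.6·n = (36.56, -50.13). Then |SA| = |A − S| = 62.05.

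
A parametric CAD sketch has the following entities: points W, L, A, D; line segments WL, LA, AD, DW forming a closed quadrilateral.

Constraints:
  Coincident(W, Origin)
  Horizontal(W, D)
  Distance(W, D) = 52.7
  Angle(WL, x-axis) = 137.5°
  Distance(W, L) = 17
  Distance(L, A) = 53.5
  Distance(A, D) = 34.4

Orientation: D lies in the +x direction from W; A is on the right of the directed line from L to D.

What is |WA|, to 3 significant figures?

36.5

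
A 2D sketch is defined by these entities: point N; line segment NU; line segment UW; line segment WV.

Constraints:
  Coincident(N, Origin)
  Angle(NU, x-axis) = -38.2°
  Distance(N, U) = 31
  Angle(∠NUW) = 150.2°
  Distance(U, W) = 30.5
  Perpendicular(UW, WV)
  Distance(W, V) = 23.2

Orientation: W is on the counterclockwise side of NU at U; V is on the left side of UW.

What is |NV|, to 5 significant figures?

57.927

N is at the origin; NU runs at -38.2° with length 31.0, so U = 31.0·(cos -38.2°, sin -38.2°) = (24.362, -19.171). ∠NUW = 150.2°, so UW runs at -38.2° + (180° − 150.2°) = -8.4000° from the x-axis; with |UW| = 30.5, W = U + 30.5·(cos -8.4000°, sin -8.4000°) = (54.534, -23.626). UW is perpendicular to WV; with |WV| = 23.2 on the left of UW, V = W + 23.2·(0.14608, 0.98927) = (57.923, -0.67507). Then |NV| = |V − N| = 57.927.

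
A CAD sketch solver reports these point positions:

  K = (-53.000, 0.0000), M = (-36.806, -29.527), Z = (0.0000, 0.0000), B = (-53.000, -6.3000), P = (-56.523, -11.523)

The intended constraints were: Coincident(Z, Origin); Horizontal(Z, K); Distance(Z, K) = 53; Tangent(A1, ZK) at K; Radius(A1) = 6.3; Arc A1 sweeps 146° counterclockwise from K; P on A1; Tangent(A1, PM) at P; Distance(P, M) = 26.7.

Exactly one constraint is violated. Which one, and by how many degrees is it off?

Tangent(A1, PM) at P — off by 8.40°.

Z = (0.00, 0.00) ✓; Z.y = 0.00, K.y = 0.00 ✓; |ZK| = 53.00 ✓; ∠(BK, KZ) = 90.00° ✓; |BK| = 6.300 ✓; bearing(B→P) − bearing(B→K) = 146.0° ✓; |BP| = 6.300 ✓; ∠(BP, PM) = 98.40° ✗; |PM| = 26.70 ✓.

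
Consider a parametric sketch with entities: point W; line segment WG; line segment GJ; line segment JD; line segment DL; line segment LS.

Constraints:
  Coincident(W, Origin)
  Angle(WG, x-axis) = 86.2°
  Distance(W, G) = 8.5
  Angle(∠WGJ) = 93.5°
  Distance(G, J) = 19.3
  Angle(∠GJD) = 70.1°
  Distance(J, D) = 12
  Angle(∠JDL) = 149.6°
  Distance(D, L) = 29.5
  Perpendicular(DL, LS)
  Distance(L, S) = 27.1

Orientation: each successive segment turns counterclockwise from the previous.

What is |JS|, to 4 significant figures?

45.06

∠JDL = 149.6° gives DL at -47.00° from the x-axis; with |DL| = 29.5, L = (4.156, -22.35). DL is perpendicular to LS, so LS runs at 43.00°; with |LS| = 27.1, S = (23.98, -3.870). Then |JS| = |S − J| = 45.06.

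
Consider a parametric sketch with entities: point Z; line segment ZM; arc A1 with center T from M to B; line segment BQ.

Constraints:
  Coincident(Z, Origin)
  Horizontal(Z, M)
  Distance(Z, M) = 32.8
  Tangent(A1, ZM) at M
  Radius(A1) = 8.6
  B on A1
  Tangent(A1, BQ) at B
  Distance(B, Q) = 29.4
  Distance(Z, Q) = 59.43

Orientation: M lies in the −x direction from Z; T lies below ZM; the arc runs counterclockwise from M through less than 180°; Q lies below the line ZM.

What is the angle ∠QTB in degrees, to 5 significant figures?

73.695°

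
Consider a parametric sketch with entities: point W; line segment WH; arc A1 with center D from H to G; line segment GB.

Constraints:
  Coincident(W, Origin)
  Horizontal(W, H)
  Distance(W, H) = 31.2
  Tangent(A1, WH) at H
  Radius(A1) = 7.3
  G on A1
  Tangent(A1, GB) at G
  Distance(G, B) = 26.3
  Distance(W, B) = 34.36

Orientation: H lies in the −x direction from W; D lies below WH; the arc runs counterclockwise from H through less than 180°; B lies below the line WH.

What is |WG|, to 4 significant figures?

38.24

Checks: |DG| = 7.300 ✓; ∠(DG, GB) = 90.00° ✓; |GB| = 26.30 ✓; |WB| = 34.36 ✓.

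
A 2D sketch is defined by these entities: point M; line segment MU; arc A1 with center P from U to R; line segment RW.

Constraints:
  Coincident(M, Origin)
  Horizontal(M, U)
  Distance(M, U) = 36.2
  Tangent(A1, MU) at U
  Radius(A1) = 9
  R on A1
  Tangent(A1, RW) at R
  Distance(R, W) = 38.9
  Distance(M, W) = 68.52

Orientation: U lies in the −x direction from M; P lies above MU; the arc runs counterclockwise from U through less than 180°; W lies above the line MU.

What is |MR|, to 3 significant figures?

32.0

Checks: |PU| = 9.000 ✓; |PR| = 9.000 ✓; ∠(PR, RW) = 90.00° ✓; |RW| = 38.90 ✓; |MW| = 68.52 ✓.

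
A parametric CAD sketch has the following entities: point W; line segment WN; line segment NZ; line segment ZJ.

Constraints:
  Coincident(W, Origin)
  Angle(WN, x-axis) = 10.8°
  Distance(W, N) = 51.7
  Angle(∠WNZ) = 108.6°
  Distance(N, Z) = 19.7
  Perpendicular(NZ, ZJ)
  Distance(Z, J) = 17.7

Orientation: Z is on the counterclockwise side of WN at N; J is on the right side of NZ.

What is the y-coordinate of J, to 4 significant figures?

26.80

W is at the origin; WN runs at 10.8° with length 51.7, so N = 51.7·(cos 10.8°, sin 10.8°) = (50.78, 9.688). ∠WNZ = 108.6°, so NZ runs at 10.8° + (180° − 108.6°) = 82.20° from the x-axis; with |NZ| = 19.7, Z = N + 19.7·(cos 82.20°, sin 82.20°) = (53.46, 29.21). The perpendicularity gives ZJ at right angles to NZ; with |ZJ| = 17.7 on the right of NZ, J = Z + 17.7·(0.9907, -0.1357) = (70.99, 26.80). So J.y = 26.80.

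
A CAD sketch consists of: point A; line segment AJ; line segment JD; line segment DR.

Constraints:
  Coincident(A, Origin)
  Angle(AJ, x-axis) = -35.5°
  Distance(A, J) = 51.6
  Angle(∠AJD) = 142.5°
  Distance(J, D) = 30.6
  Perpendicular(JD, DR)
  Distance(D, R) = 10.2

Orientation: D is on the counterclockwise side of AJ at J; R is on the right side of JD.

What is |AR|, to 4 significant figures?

82.76

A is at the origin; AJ runs at -35.5° with length 51.6, so J = 51.6·(cos -35.5°, sin -35.5°) = (42.01, -29.96). ∠AJD = 142.5°, so JD runs at -35.5° + (180° − 142.5°) = 2.000° from the x-axis; with |JD| = 30.6, D = J + 30.6·(cos 2.000°, sin 2.000°) = (72.59, -28.90). JD is perpendicular to DR; with |DR| = 10.2 on the right of JD, R = D + 10.2·(0.03490, -0.9994) = (72.95, -39.09). Then |AR| = |R − A| = 82.76.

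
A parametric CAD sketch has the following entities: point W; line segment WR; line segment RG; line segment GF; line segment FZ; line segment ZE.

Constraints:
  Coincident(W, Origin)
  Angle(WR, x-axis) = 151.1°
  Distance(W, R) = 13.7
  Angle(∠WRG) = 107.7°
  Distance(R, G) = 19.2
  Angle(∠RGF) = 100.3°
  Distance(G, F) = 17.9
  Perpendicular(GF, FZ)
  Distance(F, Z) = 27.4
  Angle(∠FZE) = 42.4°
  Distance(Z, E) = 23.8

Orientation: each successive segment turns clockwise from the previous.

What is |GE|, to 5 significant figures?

9.9977

The perpendicularity gives FZ at right angles to GF, so FZ runs at -90.900°; with |FZ| = 27.4, Z = (9.2028, -2.2225). ∠FZE = 42.4° gives ZE at 131.50° from the x-axis; with |ZE| = 23.8, E = (-6.5675, 15.603). Then |GE| = |E − G| = 9.9977.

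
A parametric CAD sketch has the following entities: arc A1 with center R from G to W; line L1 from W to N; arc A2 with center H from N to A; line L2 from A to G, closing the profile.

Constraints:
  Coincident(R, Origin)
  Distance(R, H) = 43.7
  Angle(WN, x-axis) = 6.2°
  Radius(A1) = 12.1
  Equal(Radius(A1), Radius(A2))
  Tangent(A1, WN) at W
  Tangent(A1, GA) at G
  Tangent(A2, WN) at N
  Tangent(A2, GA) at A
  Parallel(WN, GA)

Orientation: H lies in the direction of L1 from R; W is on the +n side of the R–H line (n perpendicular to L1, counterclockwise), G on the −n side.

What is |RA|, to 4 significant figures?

45.34

The slot axis is L1's direction at 6.2°, so u = (cos 6.2°, sin 6.2°) = (0.9942, 0.1080) and n = (−sin 6.2°, cos 6.2°) = (-0.1080, 0.9942). R is at the origin and H lies 43.7 along u from R, so H = 43.7·u = (43.44, 4.720). Tangency of A1 to both parallel lines with radius 12.1 puts W and G at R ± 12.1·n: W = (-1.307, 12.03), G = (1.307, -12.03). Equal radii place N and A the same way about H: N = H + 12.1·n = (42.14, 16.75), A = H − 12.1·n = (44.75, -7.310). Then |RA| = |A − R| = 45.34.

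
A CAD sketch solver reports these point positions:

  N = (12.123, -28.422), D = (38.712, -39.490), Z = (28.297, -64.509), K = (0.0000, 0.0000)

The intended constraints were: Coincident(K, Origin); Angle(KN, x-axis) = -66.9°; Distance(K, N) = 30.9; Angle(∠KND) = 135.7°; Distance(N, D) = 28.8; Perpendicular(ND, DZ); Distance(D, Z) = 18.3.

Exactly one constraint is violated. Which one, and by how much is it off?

Distance(D, Z) = 18.3 — off by 8.80.

K = (0.00, 0.00) ✓; KN at -66.90° ✓; |KN| = 30.90 ✓; ∠KND = 135.7° ✓; |ND| = 28.80 ✓; ∠(ND, DZ) = 90.00° ✓; |DZ| = 27.10 ✗.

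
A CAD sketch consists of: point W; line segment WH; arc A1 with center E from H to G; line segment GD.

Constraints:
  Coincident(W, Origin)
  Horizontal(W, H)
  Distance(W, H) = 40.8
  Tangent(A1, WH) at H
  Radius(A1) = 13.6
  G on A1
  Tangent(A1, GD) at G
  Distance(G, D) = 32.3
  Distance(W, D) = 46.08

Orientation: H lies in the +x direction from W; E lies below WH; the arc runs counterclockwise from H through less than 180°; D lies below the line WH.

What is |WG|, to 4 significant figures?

29.46

W is at the origin; WH is horizontal with |WH| = 40.8 and H on the +x side, so H = (40.80, 0.000). The tangent condition forces EH to be normal to WH, so E = H + (0, -13.6) = (40.80, -13.60). Since EG ⟂ GD (tangency), |ED| = √(13.6² + 32.3²) = 35.05 regardless of where G sits on A1. So D lies on both circle(W, 46.08) and circle(E, 35.05); the below-WH intersection is D = (19.76, -41.63). G is the foot of the tangent from D: G = (27.61, -10.30).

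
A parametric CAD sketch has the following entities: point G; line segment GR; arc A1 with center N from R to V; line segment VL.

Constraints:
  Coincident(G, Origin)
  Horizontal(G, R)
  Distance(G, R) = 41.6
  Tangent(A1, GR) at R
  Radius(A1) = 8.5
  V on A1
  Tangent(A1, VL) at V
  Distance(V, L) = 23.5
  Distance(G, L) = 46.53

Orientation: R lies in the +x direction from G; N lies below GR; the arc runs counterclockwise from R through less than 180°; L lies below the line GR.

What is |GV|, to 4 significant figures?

34.22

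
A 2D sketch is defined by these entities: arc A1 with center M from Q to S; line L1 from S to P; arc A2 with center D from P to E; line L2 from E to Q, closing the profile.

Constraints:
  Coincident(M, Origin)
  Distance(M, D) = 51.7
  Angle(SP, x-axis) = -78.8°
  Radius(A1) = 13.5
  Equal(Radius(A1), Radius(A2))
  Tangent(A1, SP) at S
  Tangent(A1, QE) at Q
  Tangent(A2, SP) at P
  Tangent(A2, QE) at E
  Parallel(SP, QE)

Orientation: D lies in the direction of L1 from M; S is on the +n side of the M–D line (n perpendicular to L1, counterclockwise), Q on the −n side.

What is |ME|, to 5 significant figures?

53.434

The slot axis is L1's direction at -78.8°, so u = (cos -78.8°, sin -78.8°) = (0.19423, -0.98096) and n = (−sin -78.8°, cos -78.8°) = (0.98096, 0.19423). M is at the origin and D lies 51.7 along u from M, so D = 51.7·u = (10.042, -50.715). Tangency of A1 to both parallel lines with radius 13.5 puts S and Q at M ± 13.5·n: S = (13.243, 2.6222), Q = (-13.243, -2.6222). Equal radii place P and E the same way about D: P = D + 13.5·n = (23.285, -48.093), E = D − 13.5·n = (-3.2010, -53.338). Then |ME| = |E − M| = 53.434.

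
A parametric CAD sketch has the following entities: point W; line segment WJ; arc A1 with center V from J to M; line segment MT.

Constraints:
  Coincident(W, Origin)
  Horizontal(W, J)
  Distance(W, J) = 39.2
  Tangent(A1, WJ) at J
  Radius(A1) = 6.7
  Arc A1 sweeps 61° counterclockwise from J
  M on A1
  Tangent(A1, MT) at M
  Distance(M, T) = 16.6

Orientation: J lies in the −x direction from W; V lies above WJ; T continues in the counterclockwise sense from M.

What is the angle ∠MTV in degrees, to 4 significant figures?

21.98°

W is at the origin; WJ is horizontal with |WJ| = 39.2 and J on the −x side, so J = (-39.20, 0.000). The tangent condition forces VJ to be normal to WJ, so V = J + (0, 6.7) = (-39.20, 6.700). On A1, J sits at bearing -90° from V; a 61° counterclockwise sweep puts M at bearing -29°, so M = V + 6.7·(cos -29°, sin -29°) = (-33.34, 3.452). The tangent condition forces VM to be normal to MT, so MT runs along (−sin -29°, cos -29°); with |MT| = 16.6, T = (-25.29, 17.97). Then cos ∠MTV = TM·TV / (|TM||TV|), giving 21.98°.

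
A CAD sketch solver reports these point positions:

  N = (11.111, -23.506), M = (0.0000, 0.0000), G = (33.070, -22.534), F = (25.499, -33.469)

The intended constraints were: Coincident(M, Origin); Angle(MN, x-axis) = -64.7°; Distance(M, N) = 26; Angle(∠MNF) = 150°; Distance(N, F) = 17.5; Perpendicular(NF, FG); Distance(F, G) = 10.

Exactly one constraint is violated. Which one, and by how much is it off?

Distance(F, G) = 10 — off by 3.30.

M = (0.00, 0.00) ✓; MN at -64.70° ✓; |MN| = 26.00 ✓; ∠MNF = 150.0° ✓; |NF| = 17.50 ✓; ∠(NF, FG) = 90.00° ✓; |FG| = 13.30 ✗.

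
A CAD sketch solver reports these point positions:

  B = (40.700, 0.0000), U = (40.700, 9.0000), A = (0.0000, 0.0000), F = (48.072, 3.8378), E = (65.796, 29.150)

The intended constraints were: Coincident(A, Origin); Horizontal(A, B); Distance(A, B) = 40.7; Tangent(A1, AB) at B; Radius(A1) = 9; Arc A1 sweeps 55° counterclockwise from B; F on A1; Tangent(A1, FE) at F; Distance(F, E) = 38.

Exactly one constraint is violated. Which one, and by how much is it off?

Distance(F, E) = 38 — off by 7.10.

A = (0.00, 0.00) ✓; A.y = 0.00, B.y = 0.00 ✓; |AB| = 40.70 ✓; ∠(UB, BA) = 90.00° ✓; |UB| = 9.000 ✓; bearing(U→F) − bearing(U→B) = 55.00° ✓; |UF| = 9.000 ✓; ∠(UF, FE) = 90.00° ✓; |FE| = 30.90 ✗.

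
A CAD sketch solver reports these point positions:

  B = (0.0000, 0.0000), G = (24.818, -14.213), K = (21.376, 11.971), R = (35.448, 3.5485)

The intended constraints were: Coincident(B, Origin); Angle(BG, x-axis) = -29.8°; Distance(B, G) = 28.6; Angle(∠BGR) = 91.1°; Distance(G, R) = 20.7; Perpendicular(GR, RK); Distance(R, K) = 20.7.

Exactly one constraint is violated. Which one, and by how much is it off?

Distance(R, K) = 20.7 — off by 4.30.

B = (0.00, 0.00) ✓; BG at -29.80° ✓; |BG| = 28.60 ✓; ∠BGR = 91.10° ✓; |GR| = 20.70 ✓; ∠(GR, RK) = 90.00° ✓; |RK| = 16.40 ✗.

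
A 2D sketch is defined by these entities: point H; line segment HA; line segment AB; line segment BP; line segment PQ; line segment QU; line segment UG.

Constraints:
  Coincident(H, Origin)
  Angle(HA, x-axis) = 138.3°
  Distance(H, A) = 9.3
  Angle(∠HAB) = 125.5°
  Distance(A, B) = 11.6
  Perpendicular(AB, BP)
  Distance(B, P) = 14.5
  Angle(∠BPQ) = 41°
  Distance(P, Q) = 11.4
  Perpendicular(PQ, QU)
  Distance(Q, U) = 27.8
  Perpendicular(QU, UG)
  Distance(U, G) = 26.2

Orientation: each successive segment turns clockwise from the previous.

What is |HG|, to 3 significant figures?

47.7

H is at the origin; HA runs at 138.3° with length 9.3, so A = (-6.94, 6.19). ∠HAB = 125.5° gives AB at 83.8° from the x-axis; with |AB| = 11.6, B = (-5.69, 17.7). The perpendicularity gives BP at right angles to AB, so BP runs at -6.20°; with |BP| = 14.5, P = (8.72, 16.2). ∠BPQ = 41.0° gives PQ at -145° from the x-axis; with |PQ| = 11.4, Q = (-0.637, 9.65). PQ ⟂ QU, so QU runs at 125°; with |QU| = 27.8, U = (-16.5, 32.5). The perpendicularity gives UG at right angles to QU, so UG runs at 34.8°; with |UG| = 26.2, G = (5.01, 47.4). Then |HG| = |G − H| = 47.7.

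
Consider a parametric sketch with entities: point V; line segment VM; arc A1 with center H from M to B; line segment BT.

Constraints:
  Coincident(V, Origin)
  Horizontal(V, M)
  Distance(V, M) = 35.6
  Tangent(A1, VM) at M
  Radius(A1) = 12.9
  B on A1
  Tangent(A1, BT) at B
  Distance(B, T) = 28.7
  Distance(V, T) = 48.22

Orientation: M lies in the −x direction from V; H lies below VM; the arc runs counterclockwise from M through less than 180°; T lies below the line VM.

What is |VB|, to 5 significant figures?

49.738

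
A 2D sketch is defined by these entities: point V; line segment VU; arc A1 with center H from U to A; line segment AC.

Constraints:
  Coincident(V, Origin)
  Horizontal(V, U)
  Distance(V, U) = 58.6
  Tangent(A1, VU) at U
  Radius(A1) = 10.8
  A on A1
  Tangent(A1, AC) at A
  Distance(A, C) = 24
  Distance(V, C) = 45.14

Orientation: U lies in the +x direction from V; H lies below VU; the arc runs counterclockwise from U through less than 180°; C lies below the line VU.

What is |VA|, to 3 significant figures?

49.6

V is at the origin; V and U share the same y with |VU| = 58.6 and U on the +x side, so U = (58.6, 0.00). Tangency of A1 to VU means the radius HU is perpendicular to VU, so H = U + (0, -10.8) = (58.6, -10.8). Since HA ⟂ AC (tangency), |HC| = √(10.8² + 24.0²) = 26.3 regardless of where A sits on A1. So C lies on both circle(V, 45.14) and circle(H, 26.3); the below-VU intersection is C = (37.0, -25.8). A is the foot of the tangent from C: A = (49.3, -5.25).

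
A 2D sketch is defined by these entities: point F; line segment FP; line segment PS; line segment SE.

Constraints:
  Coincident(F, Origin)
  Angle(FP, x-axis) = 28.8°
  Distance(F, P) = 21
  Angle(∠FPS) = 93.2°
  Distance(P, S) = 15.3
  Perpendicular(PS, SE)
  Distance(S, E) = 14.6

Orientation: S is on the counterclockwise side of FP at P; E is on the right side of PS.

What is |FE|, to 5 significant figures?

39.196

∠FPS = 93.2°, so PS runs at 28.8° + (180° − 93.2°) = 115.60° from the x-axis; with |PS| = 15.3, S = P + 15.3·(cos 115.60°, sin 115.60°) = (11.792, 23.915). The perpendicularity gives SE at right angles to PS; with |SE| = 14.6 on the right of PS, E = S + 14.6·(0.90183, 0.43209) = (24.958, 30.223). Then |FE| = |E − F| = 39.196.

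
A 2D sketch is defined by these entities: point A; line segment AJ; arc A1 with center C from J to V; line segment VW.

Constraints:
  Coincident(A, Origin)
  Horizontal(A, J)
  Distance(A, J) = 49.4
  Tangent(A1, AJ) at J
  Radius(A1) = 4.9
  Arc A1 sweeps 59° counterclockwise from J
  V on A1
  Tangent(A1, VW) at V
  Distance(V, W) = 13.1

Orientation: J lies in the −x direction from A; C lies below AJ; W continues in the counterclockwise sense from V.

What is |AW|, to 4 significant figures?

61.86

A is at the origin; A and J share the same y with |AJ| = 49.4 and J on the −x side, so J = (-49.40, 0.000). Since A1 is tangent to AJ there, CJ ⟂ AJ, so C = J + (0, -4.9) = (-49.40, -4.900). On A1, J sits at bearing 90° from C; a 59° counterclockwise sweep puts V at bearing 149°, so V = C + 4.9·(cos 149°, sin 149°) = (-53.60, -2.376). Tangency of A1 to VW means the radius CV is perpendicular to VW, so VW runs along (−sin 149°, cos 149°); with |VW| = 13.1, W = (-60.35, -13.61). Then |AW| = |W − A| = 61.86.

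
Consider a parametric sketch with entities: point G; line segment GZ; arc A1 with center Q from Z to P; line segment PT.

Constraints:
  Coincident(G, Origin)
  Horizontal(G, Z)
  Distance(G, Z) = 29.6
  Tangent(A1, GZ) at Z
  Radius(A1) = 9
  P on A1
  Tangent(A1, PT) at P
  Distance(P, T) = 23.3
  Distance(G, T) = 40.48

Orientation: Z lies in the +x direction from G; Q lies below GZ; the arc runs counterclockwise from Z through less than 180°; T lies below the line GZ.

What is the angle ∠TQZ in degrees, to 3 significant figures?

165°

G is at the origin; G and Z share the same y with |GZ| = 29.6 and Z on the +x side, so Z = (29.6, 0.00). Tangency of A1 to GZ means the radius QZ is perpendicular to GZ, so Q = Z + (0, -9) = (29.6, -9.00). Since QP ⟂ PT (tangency), |QT| = √(9.0² + 23.3²) = 25.0 regardless of where P sits on A1. So T lies on both circle(G, 40.48) and circle(Q, 25.0); the below-GZ intersection is T = (23.2, -33.2). P is the foot of the tangent from T: P = (20.7, -9.99).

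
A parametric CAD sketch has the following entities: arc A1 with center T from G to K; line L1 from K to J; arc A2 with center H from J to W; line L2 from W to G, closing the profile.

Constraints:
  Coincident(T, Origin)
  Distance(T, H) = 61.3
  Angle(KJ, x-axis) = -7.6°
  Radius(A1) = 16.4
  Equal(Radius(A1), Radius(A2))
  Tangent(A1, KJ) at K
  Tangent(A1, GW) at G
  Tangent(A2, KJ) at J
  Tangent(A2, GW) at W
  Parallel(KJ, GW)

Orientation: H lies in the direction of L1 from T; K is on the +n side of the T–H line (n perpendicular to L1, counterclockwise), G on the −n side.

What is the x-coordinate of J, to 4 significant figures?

62.93

The slot axis is L1's direction at -7.6°, so u = (cos -7.6°, sin -7.6°) = (0.9912, -0.1323) and n = (−sin -7.6°, cos -7.6°) = (0.1323, 0.9912). T is at the origin and H lies 61.3 along u from T, so H = 61.3·u = (60.76, -8.107). Tangency of A1 to both parallel lines with radius 16.4 puts K and G at T ± 16.4·n: K = (2.169, 16.26), G = (-2.169, -16.26). Equal radii place J and W the same way about H: J = H + 16.4·n = (62.93, 8.149), W = H − 16.4·n = (58.59, -24.36). So J.x = 62.93.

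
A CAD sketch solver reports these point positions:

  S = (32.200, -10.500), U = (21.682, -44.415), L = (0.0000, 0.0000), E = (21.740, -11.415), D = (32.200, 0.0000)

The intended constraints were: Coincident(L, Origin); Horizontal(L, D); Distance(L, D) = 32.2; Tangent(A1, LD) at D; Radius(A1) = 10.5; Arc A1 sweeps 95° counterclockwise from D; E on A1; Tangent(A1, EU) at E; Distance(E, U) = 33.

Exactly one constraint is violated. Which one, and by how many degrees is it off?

Tangent(A1, EU) at E — off by 5.10°.

L = (0.00, 0.00) ✓; L.y = 0.00, D.y = 0.00 ✓; |LD| = 32.20 ✓; ∠(SD, DL) = 90.00° ✓; |SD| = 10.50 ✓; bearing(S→E) − bearing(S→D) = 95.00° ✓; |SE| = 10.50 ✓; ∠(SE, EU) = 95.10° ✗; |EU| = 33.00 ✓.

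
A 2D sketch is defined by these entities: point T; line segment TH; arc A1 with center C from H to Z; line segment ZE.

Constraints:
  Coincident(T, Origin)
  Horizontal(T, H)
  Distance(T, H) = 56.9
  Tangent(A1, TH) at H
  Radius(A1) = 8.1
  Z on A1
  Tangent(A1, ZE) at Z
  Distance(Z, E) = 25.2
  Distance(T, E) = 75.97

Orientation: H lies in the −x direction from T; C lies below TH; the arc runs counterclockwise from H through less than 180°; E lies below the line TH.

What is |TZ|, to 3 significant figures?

65.2

T is at the origin; T and H share the same y with |TH| = 56.9 and H on the −x side, so H = (-56.9, 0.00). Tangency of A1 to TH means the radius CH is perpendicular to TH, so C = H + (0, -8.1) = (-56.9, -8.10). Since CZ ⟂ ZE (tangency), |CE| = √(8.1² + 25.2²) = 26.5 regardless of where Z sits on A1. So E lies on both circle(T, 75.97) and circle(C, 26.5); the below-TH intersection is E = (-69.1, -31.6). Z is the foot of the tangent from E: Z = (-64.9, -6.75).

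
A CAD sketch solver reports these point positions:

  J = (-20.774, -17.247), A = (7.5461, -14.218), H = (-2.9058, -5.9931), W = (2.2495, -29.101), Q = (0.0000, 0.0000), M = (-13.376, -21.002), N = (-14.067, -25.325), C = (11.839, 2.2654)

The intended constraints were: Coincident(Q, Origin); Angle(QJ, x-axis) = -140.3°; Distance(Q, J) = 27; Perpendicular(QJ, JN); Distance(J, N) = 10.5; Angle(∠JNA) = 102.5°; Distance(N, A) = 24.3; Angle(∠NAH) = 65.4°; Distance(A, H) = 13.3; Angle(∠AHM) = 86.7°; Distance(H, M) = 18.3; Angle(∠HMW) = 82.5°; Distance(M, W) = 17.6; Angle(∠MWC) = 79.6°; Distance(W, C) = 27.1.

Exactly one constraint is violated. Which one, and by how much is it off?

Distance(W, C) = 27.1 — off by 5.70.

Q = (0.00, 0.00) ✓; QJ at -140.3° ✓; |QJ| = 27.00 ✓; ∠(QJ, JN) = 90.00° ✓; |JN| = 10.50 ✓; ∠JNA = 102.5° ✓; |NA| = 24.30 ✓; ∠NAH = 65.40° ✓; |AH| = 13.30 ✓; ∠AHM = 86.70° ✓; |HM| = 18.30 ✓; ∠HMW = 82.50° ✓; |MW| = 17.60 ✓; ∠MWC = 79.60° ✓; |WC| = 32.80 ✗.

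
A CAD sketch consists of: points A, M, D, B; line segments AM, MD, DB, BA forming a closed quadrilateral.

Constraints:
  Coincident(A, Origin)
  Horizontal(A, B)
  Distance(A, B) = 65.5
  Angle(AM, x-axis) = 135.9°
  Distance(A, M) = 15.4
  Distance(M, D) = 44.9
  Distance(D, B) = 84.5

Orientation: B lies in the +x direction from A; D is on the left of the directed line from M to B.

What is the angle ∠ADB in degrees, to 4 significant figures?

50.81°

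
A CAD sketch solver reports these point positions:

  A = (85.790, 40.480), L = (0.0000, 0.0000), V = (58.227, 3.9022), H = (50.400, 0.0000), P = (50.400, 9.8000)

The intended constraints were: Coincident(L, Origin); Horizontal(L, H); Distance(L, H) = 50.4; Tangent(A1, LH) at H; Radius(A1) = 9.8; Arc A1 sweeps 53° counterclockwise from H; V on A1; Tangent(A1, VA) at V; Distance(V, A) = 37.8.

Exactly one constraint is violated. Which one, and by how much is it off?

Distance(V, A) = 37.8 — off by 8.00.

L = (0.00, 0.00) ✓; L.y = 0.00, H.y = 0.00 ✓; |LH| = 50.40 ✓; ∠(PH, HL) = 90.00° ✓; |PH| = 9.800 ✓; bearing(P→V) − bearing(P→H) = 53.00° ✓; |PV| = 9.800 ✓; ∠(PV, VA) = 90.00° ✓; |VA| = 45.80 ✗.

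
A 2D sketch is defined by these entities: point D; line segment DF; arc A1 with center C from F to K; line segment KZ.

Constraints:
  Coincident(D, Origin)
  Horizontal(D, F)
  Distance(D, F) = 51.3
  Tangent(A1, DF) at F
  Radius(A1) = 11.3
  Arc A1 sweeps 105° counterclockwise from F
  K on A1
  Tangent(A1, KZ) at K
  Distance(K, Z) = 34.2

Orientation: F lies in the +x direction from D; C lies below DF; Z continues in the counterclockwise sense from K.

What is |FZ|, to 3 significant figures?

47.3

On A1, F sits at bearing 90° from C; a 105° counterclockwise sweep puts K at bearing 195°, so K = C + 11.3·(cos 195°, sin 195°) = (40.4, -14.2). A1 meets KZ tangentially, so CK is at right angles to KZ, so KZ runs along (−sin 195°, cos 195°); with |KZ| = 34.2, Z = (49.2, -47.3). Then |FZ| = |Z − F| = 47.3.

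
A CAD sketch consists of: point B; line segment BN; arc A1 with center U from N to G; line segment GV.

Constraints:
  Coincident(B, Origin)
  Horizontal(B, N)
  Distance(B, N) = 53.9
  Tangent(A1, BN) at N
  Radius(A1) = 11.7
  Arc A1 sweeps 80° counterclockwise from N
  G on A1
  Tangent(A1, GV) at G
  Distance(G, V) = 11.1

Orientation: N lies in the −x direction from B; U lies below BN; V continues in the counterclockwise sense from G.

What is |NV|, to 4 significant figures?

24.60

B is at the origin; BN is horizontal with |BN| = 53.9 and N on the −x side, so N = (-53.90, 0.000). A1 meets BN tangentially, so UN is at right angles to BN, so U = N + (0, -11.7) = (-53.90, -11.70). On A1, N sits at bearing 90° from U; an 80° counterclockwise sweep puts G at bearing 170°, so G = U + 11.7·(cos 170°, sin 170°) = (-65.42, -9.668). A1 meets GV tangentially, so UG is at right angles to GV, so GV runs along (−sin 170°, cos 170°); with |GV| = 11.1, V = (-67.35, -20.60). Then |NV| = |V − N| = 24.60.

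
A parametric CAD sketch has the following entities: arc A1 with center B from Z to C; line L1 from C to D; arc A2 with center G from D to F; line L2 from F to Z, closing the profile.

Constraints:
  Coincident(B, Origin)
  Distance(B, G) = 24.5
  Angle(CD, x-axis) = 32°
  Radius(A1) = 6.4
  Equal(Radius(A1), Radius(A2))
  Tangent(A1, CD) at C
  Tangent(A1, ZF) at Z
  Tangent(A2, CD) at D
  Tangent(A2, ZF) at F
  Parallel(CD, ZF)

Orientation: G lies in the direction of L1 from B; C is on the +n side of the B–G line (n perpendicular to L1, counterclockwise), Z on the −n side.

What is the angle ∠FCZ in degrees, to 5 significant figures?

62.415°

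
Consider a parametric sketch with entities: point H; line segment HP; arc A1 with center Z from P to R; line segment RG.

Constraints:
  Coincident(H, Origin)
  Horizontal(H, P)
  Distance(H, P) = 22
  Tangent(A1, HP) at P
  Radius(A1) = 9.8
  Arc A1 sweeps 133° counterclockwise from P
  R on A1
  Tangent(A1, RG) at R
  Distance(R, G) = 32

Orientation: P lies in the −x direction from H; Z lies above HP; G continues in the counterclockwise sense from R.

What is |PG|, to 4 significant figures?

42.49

On A1, P sits at bearing -90° from Z; a 133° counterclockwise sweep puts R at bearing 43°, so R = Z + 9.8·(cos 43°, sin 43°) = (-14.83, 16.48). The tangent condition forces ZR to be normal to RG, so RG runs along (−sin 43°, cos 43°); with |RG| = 32.0, G = (-36.66, 39.89). Then |PG| = |G − P| = 42.49.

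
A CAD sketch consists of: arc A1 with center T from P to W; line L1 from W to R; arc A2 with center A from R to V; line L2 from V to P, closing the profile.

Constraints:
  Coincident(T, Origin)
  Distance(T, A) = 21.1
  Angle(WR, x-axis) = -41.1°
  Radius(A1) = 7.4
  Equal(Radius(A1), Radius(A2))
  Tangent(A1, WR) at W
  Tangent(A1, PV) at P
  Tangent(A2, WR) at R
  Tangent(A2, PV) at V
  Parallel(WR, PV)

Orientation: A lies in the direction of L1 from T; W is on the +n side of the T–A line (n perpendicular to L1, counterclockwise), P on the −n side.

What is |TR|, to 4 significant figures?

22.36

The slot axis is L1's direction at -41.1°, so u = (cos -41.1°, sin -41.1°) = (0.7536, -0.6574) and n = (−sin -41.1°, cos -41.1°) = (0.6574, 0.7536). T is at the origin and A lies 21.1 along u from T, so A = 21.1·u = (15.90, -13.87). Tangency of A1 to both parallel lines with radius 7.4 puts W and P at T ± 7.4·n: W = (4.865, 5.576), P = (-4.865, -5.576). Equal radii place R and V the same way about A: R = A + 7.4·n = (20.76, -8.294), V = A − 7.4·n = (11.04, -19.45). Then |TR| = |R − T| = 22.36.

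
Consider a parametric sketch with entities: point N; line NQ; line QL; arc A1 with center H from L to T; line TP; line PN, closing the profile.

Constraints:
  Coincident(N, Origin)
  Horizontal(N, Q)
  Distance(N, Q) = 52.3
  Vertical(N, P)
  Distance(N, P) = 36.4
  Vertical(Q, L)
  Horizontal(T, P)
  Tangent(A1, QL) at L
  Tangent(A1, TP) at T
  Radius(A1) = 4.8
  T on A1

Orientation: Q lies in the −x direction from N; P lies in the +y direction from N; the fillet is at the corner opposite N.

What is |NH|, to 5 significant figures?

57.051

N is at the origin; N and Q share the same y with |NQ| = 52.3 and Q on the −x side, so Q = (-52.300, 0.0000). NP is vertical with |NP| = 36.4 and P on the +y side, so P = (0.0000, 36.400). The virtual corner opposite N is at (-52.300, 36.400). A1 meets QL tangentially, so HL is at right angles to QL and A1 meets TP tangentially, so HT is at right angles to TP, with radius 4.8, so the center H sits 4.8 in from both sides at H = (-47.500, 31.600). Then |NH| = |H − N| = 57.051.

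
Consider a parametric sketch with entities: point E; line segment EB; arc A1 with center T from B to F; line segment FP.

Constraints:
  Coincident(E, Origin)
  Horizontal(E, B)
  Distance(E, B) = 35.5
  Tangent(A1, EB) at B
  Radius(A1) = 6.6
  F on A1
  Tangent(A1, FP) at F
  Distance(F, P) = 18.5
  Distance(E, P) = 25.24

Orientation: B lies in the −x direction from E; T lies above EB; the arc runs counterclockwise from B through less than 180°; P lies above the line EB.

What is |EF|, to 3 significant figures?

30.5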